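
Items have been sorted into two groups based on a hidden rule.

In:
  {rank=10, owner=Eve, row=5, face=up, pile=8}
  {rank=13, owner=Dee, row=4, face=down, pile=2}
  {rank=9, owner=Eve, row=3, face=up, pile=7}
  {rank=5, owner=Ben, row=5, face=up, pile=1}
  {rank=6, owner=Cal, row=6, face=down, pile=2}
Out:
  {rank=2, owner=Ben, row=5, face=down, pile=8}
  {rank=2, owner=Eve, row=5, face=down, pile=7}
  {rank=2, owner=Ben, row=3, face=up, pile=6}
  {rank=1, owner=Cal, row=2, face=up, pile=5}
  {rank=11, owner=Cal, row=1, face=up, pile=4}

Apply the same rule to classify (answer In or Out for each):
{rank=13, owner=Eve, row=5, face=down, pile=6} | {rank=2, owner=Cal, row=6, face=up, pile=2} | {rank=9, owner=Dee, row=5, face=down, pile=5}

In, Out, In

'In' ⟺ rank ≥ 5 AND row ≥ 2.
{rank=13, owner=Eve, row=5, face=down, pile=6}: rank = 13, row = 5, passes → In.
{rank=2, owner=Cal, row=6, face=up, pile=2}: rank = 2, row = 6, doesn't match → Out.
{rank=9, owner=Dee, row=5, face=down, pile=5}: rank = 9, row = 5, passes → In.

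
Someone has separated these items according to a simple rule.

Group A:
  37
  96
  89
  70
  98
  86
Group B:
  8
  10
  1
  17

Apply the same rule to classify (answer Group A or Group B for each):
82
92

Group A, Group A

All 'Group A' examples share one property — at least 37 — and every 'Group B' example lacks it.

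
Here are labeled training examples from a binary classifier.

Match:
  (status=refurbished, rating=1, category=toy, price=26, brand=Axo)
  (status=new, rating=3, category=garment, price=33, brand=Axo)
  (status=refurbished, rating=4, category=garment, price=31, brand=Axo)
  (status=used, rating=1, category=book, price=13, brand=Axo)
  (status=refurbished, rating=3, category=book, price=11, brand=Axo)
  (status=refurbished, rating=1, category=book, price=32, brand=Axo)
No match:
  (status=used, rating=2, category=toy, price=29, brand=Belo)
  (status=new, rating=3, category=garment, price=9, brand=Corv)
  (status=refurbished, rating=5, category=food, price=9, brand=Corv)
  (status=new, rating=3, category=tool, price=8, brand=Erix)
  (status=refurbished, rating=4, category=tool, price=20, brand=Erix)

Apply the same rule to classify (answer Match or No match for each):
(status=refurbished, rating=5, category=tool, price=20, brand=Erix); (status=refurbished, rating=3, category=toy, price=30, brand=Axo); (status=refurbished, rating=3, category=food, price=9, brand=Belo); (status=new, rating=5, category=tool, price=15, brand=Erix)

Every 'Match' example satisfies: brand is Axo. None of the 'No match' examples do.
(status=refurbished, rating=5, category=tool, price=20, brand=Erix) — brand is Erix, hence No match.
(status=refurbished, rating=3, category=toy, price=30, brand=Axo) — brand is Axo, hence Match.
(status=refurbished, rating=3, category=food, price=9, brand=Belo) — brand is Belo, hence No match.
(status=new, rating=5, category=tool, price=15, brand=Erix) — brand is Erix, hence No match.

No match, Match, No match, No match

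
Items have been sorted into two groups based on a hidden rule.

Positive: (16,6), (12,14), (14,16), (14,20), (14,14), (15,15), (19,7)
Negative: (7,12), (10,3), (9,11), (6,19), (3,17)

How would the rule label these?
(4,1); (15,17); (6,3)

One predicate separates the groups cleanly: first ≥ 11.

Negative, Positive, Negative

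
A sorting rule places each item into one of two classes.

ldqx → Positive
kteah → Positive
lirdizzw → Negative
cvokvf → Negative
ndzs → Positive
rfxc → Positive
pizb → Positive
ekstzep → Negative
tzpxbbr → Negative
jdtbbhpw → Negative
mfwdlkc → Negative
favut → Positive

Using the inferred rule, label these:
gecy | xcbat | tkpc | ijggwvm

Positive, Positive, Positive, Negative

'Positive' ⟺ length ≤ 5.
gecy → length 4 → Positive. xcbat → length 5 → Positive. tkpc → length 4 → Positive. ijggwvm → length 7 → Negative.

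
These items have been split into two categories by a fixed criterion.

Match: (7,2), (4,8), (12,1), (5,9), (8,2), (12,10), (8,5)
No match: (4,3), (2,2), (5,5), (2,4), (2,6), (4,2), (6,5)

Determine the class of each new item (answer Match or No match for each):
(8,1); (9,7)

Every 'Match' example satisfies: max ≥ 7. None of the 'No match' examples do.
(8,1) — max 8, hence Match. (9,7) — max 9, hence Match.

Match, Match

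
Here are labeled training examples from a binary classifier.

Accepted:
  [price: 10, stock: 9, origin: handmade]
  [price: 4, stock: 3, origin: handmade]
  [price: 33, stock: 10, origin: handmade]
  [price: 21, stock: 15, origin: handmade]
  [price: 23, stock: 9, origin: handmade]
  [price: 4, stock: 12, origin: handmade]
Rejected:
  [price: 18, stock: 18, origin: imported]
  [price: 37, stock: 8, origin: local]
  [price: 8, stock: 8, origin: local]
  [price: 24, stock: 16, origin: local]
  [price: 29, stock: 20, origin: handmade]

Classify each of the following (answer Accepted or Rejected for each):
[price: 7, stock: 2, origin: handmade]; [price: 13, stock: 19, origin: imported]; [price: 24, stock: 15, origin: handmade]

Accepted, Rejected, Accepted

The distinguishing property — origin is handmade AND stock ≤ 15 — holds for all the 'Accepted' cases and none of the 'Rejected' cases.
[price: 7, stock: 2, origin: handmade] — origin is handmade, stock = 2, hence Accepted. [price: 13, stock: 19, origin: imported] — origin is imported, stock = 19, hence Rejected. [price: 24, stock: 15, origin: handmade] — origin is handmade, stock = 15, hence Accepted.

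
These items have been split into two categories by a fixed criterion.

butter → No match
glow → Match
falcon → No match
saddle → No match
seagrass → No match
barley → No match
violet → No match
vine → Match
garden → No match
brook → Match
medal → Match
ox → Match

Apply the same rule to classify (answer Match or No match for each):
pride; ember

One predicate separates the groups cleanly: length ≤ 5.
Match: pride, since length 5. Match: ember, since length 5.

Match, Match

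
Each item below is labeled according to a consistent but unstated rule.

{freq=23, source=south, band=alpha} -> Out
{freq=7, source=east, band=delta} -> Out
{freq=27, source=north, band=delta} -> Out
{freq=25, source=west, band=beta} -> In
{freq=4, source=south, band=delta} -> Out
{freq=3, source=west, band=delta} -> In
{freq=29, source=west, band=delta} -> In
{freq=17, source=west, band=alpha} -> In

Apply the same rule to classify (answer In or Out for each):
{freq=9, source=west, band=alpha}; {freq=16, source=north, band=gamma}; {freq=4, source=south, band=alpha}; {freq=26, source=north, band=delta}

In, Out, Out, Out

'In' ⟺ source is west.
{freq=9, source=west, band=alpha}: In (source is west).
{freq=16, source=north, band=gamma}: Out (source is north).
{freq=4, source=south, band=alpha}: Out (source is south).
{freq=26, source=north, band=delta}: Out (source is north).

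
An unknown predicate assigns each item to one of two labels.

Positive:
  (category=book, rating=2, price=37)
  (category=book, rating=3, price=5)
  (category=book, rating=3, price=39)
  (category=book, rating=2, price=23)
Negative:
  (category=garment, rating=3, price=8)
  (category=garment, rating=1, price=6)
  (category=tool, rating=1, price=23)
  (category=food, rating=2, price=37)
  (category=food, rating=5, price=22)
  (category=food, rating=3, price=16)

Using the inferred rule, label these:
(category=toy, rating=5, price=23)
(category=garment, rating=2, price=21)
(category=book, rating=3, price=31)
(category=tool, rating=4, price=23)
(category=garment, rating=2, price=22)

The pattern is that an item is 'Positive' exactly when: category is book.

Negative, Negative, Positive, Negative, Negative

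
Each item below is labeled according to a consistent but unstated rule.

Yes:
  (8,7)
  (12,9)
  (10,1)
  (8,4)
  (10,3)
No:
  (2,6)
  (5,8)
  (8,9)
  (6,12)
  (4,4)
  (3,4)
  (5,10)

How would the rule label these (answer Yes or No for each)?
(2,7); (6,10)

All 'Yes' examples share one property — first > second — and every 'No' example lacks it.
(2,7) — 2 < 7, hence No.
(6,10) — 6 < 10, hence No.

No, No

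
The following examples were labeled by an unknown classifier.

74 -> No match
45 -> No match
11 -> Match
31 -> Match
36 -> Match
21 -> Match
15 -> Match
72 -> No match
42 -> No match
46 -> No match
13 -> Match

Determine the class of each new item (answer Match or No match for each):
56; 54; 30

No match, No match, Match

Rule: at most 36. This holds for each 'Match' example and fails for each 'No match' one.
56 → 56 > 36 → No match.
54 → 54 > 36 → No match.
30 → 30 ≤ 36 → Match.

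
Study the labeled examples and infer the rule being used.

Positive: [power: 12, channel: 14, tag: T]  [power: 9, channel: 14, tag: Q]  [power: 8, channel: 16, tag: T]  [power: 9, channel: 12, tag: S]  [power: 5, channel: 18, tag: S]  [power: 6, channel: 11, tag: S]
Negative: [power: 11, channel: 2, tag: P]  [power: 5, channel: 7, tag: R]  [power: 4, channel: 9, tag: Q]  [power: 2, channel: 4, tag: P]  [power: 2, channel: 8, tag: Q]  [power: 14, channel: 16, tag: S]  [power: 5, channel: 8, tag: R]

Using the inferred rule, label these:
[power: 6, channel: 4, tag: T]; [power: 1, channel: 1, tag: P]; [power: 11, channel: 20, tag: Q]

Negative, Negative, Positive

All 'Positive' examples share one property — power ≤ 12 AND channel ≥ 11 — and every 'Negative' example lacks it.
[power: 6, channel: 4, tag: T]: power = 6, channel = 4, doesn't match → Negative.
[power: 1, channel: 1, tag: P]: power = 1, channel = 1, doesn't match → Negative.
[power: 11, channel: 20, tag: Q]: power = 11, channel = 20, satisfies this → Positive.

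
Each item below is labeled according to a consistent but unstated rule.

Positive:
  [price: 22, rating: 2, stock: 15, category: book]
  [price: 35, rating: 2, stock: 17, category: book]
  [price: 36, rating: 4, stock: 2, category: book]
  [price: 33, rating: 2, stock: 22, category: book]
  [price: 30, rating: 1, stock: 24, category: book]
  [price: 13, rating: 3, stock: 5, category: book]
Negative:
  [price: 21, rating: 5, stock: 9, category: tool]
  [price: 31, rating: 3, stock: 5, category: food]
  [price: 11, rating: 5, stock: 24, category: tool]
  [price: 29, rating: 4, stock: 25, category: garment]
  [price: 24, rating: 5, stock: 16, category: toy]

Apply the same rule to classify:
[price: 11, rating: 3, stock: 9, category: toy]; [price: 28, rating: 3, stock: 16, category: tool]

Checking candidate rules against both groups, what survives is: category is book.
Negative: [price: 11, rating: 3, stock: 9, category: toy], since category is toy.
Negative: [price: 28, rating: 3, stock: 16, category: tool], since category is tool.

Negative, Negative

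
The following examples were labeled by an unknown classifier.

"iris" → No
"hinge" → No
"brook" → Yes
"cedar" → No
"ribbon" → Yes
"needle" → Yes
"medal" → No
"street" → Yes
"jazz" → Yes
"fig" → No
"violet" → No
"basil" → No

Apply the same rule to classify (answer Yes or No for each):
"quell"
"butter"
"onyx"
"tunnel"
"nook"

Yes, Yes, No, Yes, Yes

The simplest hypothesis consistent with all the labels is: has a double letter.
"quell" — 'll' doubled, hence Yes.
"butter" — 'tt' doubled, hence Yes.
"onyx" — no doubled letter, hence No.
"tunnel" — 'nn' doubled, hence Yes.
"nook" — 'oo' doubled, hence Yes.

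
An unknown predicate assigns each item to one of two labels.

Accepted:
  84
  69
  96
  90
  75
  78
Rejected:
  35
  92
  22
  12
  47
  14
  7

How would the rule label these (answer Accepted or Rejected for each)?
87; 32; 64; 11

Accepted, Rejected, Rejected, Rejected

The classifier is using: multiple of 3 AND at least 14.
87: Accepted (87 = 3·29, 87 ≥ 14). 32: Rejected (32 = 3·10 + 2, 32 ≥ 14). 64: Rejected (64 = 3·21 + 1, 64 ≥ 14). 11: Rejected (11 = 3·3 + 2, 11 < 14).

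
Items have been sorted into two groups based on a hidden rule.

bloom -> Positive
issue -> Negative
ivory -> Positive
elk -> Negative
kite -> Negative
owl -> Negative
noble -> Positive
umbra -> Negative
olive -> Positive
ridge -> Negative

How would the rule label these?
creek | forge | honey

The distinguishing property — length 5 AND contains 'o' — holds for all the 'Positive' cases and none of the 'Negative' cases.

Negative, Positive, Positive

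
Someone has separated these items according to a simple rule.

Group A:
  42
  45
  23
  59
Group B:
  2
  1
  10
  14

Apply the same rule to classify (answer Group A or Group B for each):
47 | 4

Group A, Group B

One predicate separates the groups cleanly: at least 23.
47 → 47 ≥ 23 → Group A.
4 → 4 < 23 → Group B.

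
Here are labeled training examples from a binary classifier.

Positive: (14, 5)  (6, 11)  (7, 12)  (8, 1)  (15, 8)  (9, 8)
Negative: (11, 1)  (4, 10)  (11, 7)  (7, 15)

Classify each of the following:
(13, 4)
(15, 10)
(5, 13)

Positive, Positive, Negative

'Positive' ⟺ sum is odd.
(13, 4): Positive (13+4 = 17).
(15, 10): Positive (15+10 = 25).
(5, 13): Negative (5+13 = 18).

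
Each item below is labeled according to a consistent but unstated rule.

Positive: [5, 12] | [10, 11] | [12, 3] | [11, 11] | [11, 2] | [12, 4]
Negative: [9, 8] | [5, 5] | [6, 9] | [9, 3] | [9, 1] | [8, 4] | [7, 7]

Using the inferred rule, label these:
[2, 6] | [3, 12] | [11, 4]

Negative, Positive, Positive

Rule: max ≥ 10. This holds for each 'Positive' example and fails for each 'Negative' one.
[2, 6]: max 6, does not pass → Negative. [3, 12]: max 12, passes → Positive. [11, 4]: max 11, passes → Positive.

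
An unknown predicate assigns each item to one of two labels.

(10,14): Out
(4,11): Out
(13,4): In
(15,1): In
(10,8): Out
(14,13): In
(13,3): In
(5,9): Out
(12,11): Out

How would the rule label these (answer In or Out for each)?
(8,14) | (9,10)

The common property of the 'In' items is: first ≥ 13. No 'Out' item has it.
(8,14): first 8 — doesn't qualify, so Out.
(9,10): first 9 — doesn't qualify, so Out.

Out, Out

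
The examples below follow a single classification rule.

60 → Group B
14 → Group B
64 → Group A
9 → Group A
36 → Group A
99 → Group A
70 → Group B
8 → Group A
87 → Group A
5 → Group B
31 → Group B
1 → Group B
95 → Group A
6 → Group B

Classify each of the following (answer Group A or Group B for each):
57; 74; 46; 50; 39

Group A, Group A, Group A, Group B, Group A

The classifier is using: digit sum ≥ 8.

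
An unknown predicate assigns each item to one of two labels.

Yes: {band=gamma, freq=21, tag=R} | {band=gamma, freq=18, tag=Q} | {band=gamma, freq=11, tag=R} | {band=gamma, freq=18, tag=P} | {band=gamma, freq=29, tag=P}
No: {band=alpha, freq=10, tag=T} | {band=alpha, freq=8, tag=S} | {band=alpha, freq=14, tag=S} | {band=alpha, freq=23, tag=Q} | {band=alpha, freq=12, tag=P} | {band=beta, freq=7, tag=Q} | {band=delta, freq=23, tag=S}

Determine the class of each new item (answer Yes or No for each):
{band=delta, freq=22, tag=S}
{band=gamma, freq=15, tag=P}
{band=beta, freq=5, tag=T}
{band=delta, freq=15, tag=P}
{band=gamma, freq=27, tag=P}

Looking at the examples, the only property every 'Yes' case has and every 'No' case lacks is: band is gamma.

No, Yes, No, No, Yes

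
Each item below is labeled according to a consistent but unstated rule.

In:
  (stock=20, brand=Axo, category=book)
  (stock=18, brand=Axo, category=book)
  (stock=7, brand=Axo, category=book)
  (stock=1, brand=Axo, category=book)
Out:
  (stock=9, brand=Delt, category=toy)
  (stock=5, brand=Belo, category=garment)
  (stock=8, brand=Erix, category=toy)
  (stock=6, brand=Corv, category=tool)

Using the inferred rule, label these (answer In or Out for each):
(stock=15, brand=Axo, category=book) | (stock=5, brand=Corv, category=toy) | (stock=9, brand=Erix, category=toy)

In, Out, Out

Rule: brand is Axo. This holds for each 'In' example and fails for each 'Out' one.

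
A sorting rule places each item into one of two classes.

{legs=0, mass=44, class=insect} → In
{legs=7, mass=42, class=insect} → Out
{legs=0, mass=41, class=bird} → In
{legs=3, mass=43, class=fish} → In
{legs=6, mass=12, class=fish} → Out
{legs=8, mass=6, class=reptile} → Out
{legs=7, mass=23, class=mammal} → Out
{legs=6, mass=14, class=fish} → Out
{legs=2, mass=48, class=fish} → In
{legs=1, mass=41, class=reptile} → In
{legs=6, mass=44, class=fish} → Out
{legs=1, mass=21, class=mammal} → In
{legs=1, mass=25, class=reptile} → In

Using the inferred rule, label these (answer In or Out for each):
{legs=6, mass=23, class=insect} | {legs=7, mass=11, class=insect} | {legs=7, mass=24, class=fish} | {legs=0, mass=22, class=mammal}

'In' ⟺ legs ≤ 3.
{legs=6, mass=23, class=insect} → legs = 6 → Out.
{legs=7, mass=11, class=insect} → legs = 7 → Out.
{legs=7, mass=24, class=fish} → legs = 7 → Out.
{legs=0, mass=22, class=mammal} → legs = 0 → In.

Out, Out, Out, In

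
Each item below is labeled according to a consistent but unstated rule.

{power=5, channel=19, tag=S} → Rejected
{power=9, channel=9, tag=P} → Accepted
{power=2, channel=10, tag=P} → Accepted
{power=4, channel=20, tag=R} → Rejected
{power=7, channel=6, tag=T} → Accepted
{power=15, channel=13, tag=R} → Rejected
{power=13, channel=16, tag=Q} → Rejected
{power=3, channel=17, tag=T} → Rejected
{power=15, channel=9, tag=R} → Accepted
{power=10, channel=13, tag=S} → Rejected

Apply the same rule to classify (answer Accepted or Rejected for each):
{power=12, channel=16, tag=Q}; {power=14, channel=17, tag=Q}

The pattern is that an item is 'Accepted' exactly when: channel ≤ 10.
{power=12, channel=16, tag=Q}: channel = 16, lacks this property → Rejected. {power=14, channel=17, tag=Q}: channel = 17, lacks this property → Rejected.

Rejected, Rejected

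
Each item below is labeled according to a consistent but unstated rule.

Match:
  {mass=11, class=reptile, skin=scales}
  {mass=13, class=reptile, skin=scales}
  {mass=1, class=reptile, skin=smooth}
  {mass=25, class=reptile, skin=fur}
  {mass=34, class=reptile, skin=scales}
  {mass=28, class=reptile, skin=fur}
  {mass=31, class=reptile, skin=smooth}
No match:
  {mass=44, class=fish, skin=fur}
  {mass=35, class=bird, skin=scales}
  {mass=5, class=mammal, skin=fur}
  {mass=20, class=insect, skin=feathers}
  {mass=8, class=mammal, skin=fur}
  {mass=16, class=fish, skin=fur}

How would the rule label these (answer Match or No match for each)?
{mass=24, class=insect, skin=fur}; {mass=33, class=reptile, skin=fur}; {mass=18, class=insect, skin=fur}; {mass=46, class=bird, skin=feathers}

The common property of the 'Match' items is: class is reptile. No 'No match' item has it.
{mass=24, class=insect, skin=fur}: class is insect, doesn't qualify → No match.
{mass=33, class=reptile, skin=fur}: class is reptile, satisfies this → Match.
{mass=18, class=insect, skin=fur}: class is insect, doesn't qualify → No match.
{mass=46, class=bird, skin=feathers}: class is bird, doesn't qualify → No match.

No match, Match, No match, No match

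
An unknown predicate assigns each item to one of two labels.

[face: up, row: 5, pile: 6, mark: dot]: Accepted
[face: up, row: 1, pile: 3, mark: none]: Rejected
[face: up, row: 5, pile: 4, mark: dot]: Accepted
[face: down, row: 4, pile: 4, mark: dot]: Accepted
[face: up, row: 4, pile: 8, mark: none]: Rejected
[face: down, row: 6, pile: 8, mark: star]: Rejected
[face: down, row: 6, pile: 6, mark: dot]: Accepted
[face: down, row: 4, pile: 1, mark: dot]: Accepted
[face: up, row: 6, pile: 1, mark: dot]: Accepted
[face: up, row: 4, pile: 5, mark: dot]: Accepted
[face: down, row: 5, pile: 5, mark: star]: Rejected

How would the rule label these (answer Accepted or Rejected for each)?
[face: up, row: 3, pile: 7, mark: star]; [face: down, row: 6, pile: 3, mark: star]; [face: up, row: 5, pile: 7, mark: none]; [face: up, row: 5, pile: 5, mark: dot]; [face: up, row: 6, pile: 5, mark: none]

Rejected, Rejected, Rejected, Accepted, Rejected

The simplest hypothesis consistent with all the labels is: mark is dot.
[face: up, row: 3, pile: 7, mark: star]: mark is star — fails the rule, so Rejected.
[face: down, row: 6, pile: 3, mark: star]: mark is star — fails the rule, so Rejected.
[face: up, row: 5, pile: 7, mark: none]: mark is none — fails the rule, so Rejected.
[face: up, row: 5, pile: 5, mark: dot]: mark is dot — satisfies this, so Accepted.
[face: up, row: 6, pile: 5, mark: none]: mark is none — fails the rule, so Rejected.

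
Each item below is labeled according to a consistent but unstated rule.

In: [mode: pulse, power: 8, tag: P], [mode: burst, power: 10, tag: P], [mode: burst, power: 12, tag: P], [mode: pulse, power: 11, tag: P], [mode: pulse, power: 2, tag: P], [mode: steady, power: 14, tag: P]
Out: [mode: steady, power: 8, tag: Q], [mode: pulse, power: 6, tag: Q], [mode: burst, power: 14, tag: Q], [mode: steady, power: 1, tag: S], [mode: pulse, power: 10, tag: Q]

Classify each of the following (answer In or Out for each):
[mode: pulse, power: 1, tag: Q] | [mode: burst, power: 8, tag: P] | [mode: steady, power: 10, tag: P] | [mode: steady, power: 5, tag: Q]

Out, In, In, Out

The distinguishing property — tag is P — holds for all the 'In' cases and none of the 'Out' cases.
[mode: pulse, power: 1, tag: Q]: tag is Q, does not fit → Out.
[mode: burst, power: 8, tag: P]: tag is P, fits → In.
[mode: steady, power: 10, tag: P]: tag is P, fits → In.
[mode: steady, power: 5, tag: Q]: tag is Q, does not fit → Out.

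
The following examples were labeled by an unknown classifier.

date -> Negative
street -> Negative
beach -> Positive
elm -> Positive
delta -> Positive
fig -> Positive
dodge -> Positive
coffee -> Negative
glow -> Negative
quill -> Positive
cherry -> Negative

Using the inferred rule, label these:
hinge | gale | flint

'Positive' ⟺ odd length.
hinge: Positive (length 5). gale: Negative (length 4). flint: Positive (length 5).

Positive, Negative, Positive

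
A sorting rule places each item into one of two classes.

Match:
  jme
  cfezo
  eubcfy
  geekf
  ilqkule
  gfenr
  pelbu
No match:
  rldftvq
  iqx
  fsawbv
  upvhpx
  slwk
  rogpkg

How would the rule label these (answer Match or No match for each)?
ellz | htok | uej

A rule that fits every label: contains 'e' — true of each 'Match' example, false of each 'No match' one.

Match, No match, Match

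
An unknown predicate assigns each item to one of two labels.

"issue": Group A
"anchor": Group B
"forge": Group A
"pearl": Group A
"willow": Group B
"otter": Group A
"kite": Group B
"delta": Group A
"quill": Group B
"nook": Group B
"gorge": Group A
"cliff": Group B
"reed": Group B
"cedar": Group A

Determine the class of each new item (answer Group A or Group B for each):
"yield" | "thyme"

Group A, Group A

The rule appears to be: odd length AND contains 'e'.
"yield" — length 5, has 'e', hence Group A.
"thyme" — length 5, has 'e', hence Group A.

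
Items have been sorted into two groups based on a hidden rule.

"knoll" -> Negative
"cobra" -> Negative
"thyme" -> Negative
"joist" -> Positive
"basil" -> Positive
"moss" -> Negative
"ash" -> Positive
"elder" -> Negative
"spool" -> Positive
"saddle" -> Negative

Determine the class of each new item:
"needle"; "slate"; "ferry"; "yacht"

Negative, Positive, Negative, Negative

The rule appears to be: odd length AND contains 's'.
"needle" — length 6, no 's', hence Negative. "slate" — length 5, has 's', hence Positive. "ferry" — length 5, no 's', hence Negative. "yacht" — length 5, no 's', hence Negative.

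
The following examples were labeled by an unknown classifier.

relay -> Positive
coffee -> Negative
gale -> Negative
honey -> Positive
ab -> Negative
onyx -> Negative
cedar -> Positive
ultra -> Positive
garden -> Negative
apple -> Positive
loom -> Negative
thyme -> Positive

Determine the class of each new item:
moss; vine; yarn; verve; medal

Negative, Negative, Negative, Positive, Positive

The classifier is using: odd length.
moss: length 4, doesn't qualify → Negative.
vine: length 4, doesn't qualify → Negative.
yarn: length 4, doesn't qualify → Negative.
verve: length 5, passes → Positive.
medal: length 5, passes → Positive.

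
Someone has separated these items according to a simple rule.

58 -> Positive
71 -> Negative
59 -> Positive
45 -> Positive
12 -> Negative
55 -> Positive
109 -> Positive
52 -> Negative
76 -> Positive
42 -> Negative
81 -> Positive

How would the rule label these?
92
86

Positive, Positive

'Positive' ⟺ digit sum ≥ 9.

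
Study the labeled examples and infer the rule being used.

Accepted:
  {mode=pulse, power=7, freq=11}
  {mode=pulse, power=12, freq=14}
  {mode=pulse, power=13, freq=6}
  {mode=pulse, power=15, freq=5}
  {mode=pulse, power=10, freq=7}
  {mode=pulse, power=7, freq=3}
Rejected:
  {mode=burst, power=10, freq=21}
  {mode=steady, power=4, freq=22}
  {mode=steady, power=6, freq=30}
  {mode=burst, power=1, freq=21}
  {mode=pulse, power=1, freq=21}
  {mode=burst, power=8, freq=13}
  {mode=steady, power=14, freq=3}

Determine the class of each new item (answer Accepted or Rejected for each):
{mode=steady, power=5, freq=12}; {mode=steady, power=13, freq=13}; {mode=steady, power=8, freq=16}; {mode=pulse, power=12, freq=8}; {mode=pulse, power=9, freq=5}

The rule appears to be: mode is pulse AND freq ≤ 14.
{mode=steady, power=5, freq=12}: Rejected (mode is steady, freq = 12).
{mode=steady, power=13, freq=13}: Rejected (mode is steady, freq = 13).
{mode=steady, power=8, freq=16}: Rejected (mode is steady, freq = 16).
{mode=pulse, power=12, freq=8}: Accepted (mode is pulse, freq = 8).
{mode=pulse, power=9, freq=5}: Accepted (mode is pulse, freq = 5).

Rejected, Rejected, Rejected, Accepted, Accepted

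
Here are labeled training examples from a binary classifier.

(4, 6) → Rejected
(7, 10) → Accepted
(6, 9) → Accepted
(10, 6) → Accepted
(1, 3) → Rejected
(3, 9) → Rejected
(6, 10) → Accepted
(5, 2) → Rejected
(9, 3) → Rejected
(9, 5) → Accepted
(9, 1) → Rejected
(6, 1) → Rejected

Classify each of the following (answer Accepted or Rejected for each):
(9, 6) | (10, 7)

The classifier is using: sum ≥ 14.

Accepted, Accepted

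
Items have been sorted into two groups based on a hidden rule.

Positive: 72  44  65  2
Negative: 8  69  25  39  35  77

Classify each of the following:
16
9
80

Positive, Positive, Negative

The common property of the 'Positive' items is: ≡ 2 (mod 7). No 'Negative' item has it.
16: 16 mod 7 = 2 — satisfies this, so Positive.
9: 9 mod 7 = 2 — satisfies this, so Positive.
80: 80 mod 7 = 3 — does not pass, so Negative.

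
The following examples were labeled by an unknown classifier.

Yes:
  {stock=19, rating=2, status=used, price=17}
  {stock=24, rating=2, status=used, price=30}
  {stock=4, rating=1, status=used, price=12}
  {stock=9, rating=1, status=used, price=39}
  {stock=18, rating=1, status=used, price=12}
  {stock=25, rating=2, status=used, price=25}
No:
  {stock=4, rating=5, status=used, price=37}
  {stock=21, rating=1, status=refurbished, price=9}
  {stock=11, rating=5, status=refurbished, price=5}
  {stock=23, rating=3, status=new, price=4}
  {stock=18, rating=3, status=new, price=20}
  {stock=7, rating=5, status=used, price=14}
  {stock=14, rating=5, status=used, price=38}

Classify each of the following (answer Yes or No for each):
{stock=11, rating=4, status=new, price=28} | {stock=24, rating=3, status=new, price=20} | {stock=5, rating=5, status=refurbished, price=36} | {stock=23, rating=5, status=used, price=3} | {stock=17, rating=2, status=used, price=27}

No, No, No, No, Yes

The common property of the 'Yes' items is: status is used AND rating ≤ 2. No 'No' item has it.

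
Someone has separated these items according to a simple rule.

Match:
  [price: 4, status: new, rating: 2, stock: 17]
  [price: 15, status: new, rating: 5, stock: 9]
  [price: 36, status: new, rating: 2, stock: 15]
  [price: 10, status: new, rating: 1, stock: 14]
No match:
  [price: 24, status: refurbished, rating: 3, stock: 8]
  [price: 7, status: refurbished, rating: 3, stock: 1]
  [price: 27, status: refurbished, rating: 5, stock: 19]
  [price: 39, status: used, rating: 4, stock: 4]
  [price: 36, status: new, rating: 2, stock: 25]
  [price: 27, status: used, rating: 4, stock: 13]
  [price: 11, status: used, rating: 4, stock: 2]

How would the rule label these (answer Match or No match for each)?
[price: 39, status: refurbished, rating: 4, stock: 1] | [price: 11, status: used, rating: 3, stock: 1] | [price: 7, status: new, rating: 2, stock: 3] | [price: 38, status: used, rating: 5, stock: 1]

All 'Match' examples share one property — status is new AND stock ≤ 17 — and every 'No match' example lacks it.
[price: 39, status: refurbished, rating: 4, stock: 1]: status is refurbished, stock = 1 — doesn't qualify, so No match. [price: 11, status: used, rating: 3, stock: 1]: status is used, stock = 1 — doesn't qualify, so No match. [price: 7, status: new, rating: 2, stock: 3]: status is new, stock = 3 — qualifies, so Match. [price: 38, status: used, rating: 5, stock: 1]: status is used, stock = 1 — doesn't qualify, so No match.

No match, No match, Match, No match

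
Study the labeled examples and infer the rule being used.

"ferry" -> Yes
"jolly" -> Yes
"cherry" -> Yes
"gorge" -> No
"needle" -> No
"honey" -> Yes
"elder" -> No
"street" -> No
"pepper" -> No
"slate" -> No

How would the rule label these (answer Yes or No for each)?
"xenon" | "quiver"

No, No

One predicate separates the groups cleanly: contains 'y'.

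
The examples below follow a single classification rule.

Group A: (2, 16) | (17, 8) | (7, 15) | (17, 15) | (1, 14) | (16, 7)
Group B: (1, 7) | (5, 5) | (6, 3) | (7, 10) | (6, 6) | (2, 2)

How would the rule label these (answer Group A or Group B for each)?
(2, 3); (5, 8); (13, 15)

Group B, Group B, Group A

A rule that fits every label: max ≥ 14 — true of each 'Group A' example, false of each 'Group B' one.
(2, 3): max 3, fails this test → Group B.
(5, 8): max 8, fails this test → Group B.
(13, 15): max 15, meets the rule → Group A.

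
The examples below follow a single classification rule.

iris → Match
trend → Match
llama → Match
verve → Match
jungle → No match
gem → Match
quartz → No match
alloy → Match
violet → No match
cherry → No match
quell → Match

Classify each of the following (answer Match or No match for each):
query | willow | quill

A rule that fits every label: length ≤ 5 — true of each 'Match' example, false of each 'No match' one.
query: length 5 — meets the rule, so Match.
willow: length 6 — lacks this property, so No match.
quill: length 5 — meets the rule, so Match.

Match, No match, Match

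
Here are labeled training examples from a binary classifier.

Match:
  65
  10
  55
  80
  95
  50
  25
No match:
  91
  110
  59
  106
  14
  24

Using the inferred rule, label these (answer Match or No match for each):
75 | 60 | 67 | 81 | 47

Match, Match, No match, No match, No match

The classifier is using: multiple of 5 AND at most 95.
75: Match (75 = 5·15, 75 ≤ 95). 60: Match (60 = 5·12, 60 ≤ 95). 67: No match (67 = 5·13 + 2, 67 ≤ 95). 81: No match (81 = 5·16 + 1, 81 ≤ 95). 47: No match (47 = 5·9 + 2, 47 ≤ 95).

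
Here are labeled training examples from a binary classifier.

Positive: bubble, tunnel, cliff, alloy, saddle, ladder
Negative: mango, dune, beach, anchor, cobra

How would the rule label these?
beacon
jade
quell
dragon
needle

Every 'Positive' example satisfies: contains 'l'. None of the 'Negative' examples do.
beacon: no 'l' — fails this test, so Negative.
jade: no 'l' — fails this test, so Negative.
quell: has 'l' — checks out, so Positive.
dragon: no 'l' — fails this test, so Negative.
needle: has 'l' — checks out, so Positive.

Negative, Negative, Positive, Negative, Positive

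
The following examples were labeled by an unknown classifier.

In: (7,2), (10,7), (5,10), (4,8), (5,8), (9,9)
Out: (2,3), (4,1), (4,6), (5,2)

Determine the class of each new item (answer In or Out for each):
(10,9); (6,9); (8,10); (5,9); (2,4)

In, In, In, In, Out

The pattern is that an item is 'In' exactly when: max ≥ 7.
(10,9): max 10 — meets the rule, so In.
(6,9): max 9 — meets the rule, so In.
(8,10): max 10 — meets the rule, so In.
(5,9): max 9 — meets the rule, so In.
(2,4): max 4 — does not pass, so Out.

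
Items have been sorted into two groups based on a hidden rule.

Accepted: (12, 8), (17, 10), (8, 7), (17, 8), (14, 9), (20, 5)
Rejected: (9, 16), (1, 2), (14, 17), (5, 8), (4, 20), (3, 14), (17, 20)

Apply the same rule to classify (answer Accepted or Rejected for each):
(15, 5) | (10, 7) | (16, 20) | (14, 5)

Accepted, Accepted, Rejected, Accepted

'Accepted' ⟺ first > second.
(15, 5): 15 > 5, has this property → Accepted.
(10, 7): 10 > 7, has this property → Accepted.
(16, 20): 16 < 20, doesn't match → Rejected.
(14, 5): 14 > 5, has this property → Accepted.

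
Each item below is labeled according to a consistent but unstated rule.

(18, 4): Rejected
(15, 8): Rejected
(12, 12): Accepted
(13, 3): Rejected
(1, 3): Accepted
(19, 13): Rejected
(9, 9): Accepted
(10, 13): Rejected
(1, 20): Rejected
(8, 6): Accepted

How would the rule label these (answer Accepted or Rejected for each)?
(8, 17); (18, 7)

Rejected, Rejected

The simplest hypothesis consistent with all the labels is: max ≤ 12.
(8, 17): Rejected (max 17). (18, 7): Rejected (max 18).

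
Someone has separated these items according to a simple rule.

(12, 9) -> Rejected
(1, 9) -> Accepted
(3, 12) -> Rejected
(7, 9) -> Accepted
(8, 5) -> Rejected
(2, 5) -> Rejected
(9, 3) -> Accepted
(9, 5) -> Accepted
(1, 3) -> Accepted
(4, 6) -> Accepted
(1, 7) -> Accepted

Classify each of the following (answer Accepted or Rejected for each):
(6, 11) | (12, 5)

Comparing the two groups points to one rule — sum is even.
Rejected: (6, 11), since 6+11 = 17.
Rejected: (12, 5), since 12+5 = 17.

Rejected, Rejected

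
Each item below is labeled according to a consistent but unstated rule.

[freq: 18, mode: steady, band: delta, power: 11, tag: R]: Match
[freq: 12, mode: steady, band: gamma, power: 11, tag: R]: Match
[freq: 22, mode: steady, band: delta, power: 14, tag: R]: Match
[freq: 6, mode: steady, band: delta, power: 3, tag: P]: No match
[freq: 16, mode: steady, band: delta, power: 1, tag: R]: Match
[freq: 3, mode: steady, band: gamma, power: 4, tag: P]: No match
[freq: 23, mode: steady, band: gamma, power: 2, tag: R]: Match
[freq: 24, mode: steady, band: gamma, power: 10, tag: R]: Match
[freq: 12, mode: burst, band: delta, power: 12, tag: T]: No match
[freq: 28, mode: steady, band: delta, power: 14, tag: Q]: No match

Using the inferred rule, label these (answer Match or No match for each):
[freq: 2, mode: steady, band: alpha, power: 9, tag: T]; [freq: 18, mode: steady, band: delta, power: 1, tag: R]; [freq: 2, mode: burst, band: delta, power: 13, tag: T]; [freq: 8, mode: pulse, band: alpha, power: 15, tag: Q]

Checking candidate rules against both groups, what survives is: tag is R.
[freq: 2, mode: steady, band: alpha, power: 9, tag: T] → tag is T → No match. [freq: 18, mode: steady, band: delta, power: 1, tag: R] → tag is R → Match. [freq: 2, mode: burst, band: delta, power: 13, tag: T] → tag is T → No match. [freq: 8, mode: pulse, band: alpha, power: 15, tag: Q] → tag is Q → No match.

No match, Match, No match, No match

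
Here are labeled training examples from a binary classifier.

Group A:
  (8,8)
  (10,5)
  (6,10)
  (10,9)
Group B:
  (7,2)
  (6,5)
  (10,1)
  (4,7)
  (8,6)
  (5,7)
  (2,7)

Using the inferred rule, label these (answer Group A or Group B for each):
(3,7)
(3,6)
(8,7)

Group B, Group B, Group A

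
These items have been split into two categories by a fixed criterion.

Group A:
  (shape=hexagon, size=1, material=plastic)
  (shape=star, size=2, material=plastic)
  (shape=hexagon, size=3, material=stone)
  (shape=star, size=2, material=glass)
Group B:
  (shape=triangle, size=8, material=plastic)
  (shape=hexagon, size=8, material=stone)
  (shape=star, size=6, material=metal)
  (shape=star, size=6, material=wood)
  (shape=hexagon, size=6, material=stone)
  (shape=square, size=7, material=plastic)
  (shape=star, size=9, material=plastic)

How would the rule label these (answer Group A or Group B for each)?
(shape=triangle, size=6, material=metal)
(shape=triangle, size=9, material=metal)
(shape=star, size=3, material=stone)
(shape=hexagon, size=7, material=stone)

Group B, Group B, Group A, Group B

A rule that fits every label: size ≤ 3 — true of each 'Group A' example, false of each 'Group B' one.
Group B: (shape=triangle, size=6, material=metal), since size = 6. Group B: (shape=triangle, size=9, material=metal), since size = 9. Group A: (shape=star, size=3, material=stone), since size = 3. Group B: (shape=hexagon, size=7, material=stone), since size = 7.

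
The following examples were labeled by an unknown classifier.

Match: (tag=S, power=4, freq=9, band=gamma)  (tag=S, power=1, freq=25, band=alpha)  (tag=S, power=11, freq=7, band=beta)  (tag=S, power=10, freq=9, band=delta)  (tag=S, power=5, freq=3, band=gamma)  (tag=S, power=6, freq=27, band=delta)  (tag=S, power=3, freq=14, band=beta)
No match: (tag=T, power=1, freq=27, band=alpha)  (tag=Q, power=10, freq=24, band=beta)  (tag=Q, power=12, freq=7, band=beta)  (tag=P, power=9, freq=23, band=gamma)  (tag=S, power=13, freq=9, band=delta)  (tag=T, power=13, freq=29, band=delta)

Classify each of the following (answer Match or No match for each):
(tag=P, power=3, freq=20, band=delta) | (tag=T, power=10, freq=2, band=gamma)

No match, No match

A rule that fits every label: tag is S AND power ≤ 11 — true of each 'Match' example, false of each 'No match' one.
(tag=P, power=3, freq=20, band=delta) — tag is P, power = 3, hence No match.
(tag=T, power=10, freq=2, band=gamma) — tag is T, power = 10, hence No match.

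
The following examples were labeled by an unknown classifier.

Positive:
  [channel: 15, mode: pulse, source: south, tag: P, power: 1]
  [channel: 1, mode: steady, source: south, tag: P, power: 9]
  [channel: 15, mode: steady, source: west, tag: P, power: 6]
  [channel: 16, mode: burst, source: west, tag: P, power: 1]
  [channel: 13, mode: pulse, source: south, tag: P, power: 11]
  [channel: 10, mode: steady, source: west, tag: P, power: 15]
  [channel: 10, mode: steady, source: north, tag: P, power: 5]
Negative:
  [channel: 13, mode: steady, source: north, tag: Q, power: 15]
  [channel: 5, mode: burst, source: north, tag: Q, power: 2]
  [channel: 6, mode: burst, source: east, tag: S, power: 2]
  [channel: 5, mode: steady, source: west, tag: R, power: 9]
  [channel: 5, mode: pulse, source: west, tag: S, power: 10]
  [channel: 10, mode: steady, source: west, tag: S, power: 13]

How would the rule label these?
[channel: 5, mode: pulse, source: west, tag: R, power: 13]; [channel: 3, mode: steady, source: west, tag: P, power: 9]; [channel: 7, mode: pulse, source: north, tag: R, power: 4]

Negative, Positive, Negative

The rule appears to be: tag is P.
[channel: 5, mode: pulse, source: west, tag: R, power: 13]: Negative (tag is R).
[channel: 3, mode: steady, source: west, tag: P, power: 9]: Positive (tag is P).
[channel: 7, mode: pulse, source: north, tag: R, power: 4]: Negative (tag is R).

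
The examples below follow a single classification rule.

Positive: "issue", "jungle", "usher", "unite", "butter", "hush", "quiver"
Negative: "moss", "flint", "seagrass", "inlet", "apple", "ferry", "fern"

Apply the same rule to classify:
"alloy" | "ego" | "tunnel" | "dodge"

The pattern is that an item is 'Positive' exactly when: contains 'u'.
"alloy": Negative (no 'u'). "ego": Negative (no 'u'). "tunnel": Positive (has 'u'). "dodge": Negative (no 'u').

Negative, Negative, Positive, Negative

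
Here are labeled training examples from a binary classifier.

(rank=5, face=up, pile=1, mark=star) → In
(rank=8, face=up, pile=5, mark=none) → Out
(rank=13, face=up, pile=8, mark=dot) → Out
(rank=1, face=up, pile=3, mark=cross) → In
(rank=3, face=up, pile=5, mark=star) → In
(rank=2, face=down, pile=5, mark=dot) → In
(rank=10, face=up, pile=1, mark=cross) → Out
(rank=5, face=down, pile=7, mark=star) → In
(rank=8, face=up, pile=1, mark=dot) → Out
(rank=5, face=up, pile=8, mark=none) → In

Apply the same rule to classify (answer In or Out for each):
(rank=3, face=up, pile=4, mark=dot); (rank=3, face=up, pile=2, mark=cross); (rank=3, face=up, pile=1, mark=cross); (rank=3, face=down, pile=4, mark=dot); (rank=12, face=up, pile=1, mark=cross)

A rule that fits every label: rank ≤ 5 — true of each 'In' example, false of each 'Out' one.
(rank=3, face=up, pile=4, mark=dot): rank = 3 — has this property, so In. (rank=3, face=up, pile=2, mark=cross): rank = 3 — has this property, so In. (rank=3, face=up, pile=1, mark=cross): rank = 3 — has this property, so In. (rank=3, face=down, pile=4, mark=dot): rank = 3 — has this property, so In. (rank=12, face=up, pile=1, mark=cross): rank = 12 — does not fit, so Out.

In, In, In, In, Out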